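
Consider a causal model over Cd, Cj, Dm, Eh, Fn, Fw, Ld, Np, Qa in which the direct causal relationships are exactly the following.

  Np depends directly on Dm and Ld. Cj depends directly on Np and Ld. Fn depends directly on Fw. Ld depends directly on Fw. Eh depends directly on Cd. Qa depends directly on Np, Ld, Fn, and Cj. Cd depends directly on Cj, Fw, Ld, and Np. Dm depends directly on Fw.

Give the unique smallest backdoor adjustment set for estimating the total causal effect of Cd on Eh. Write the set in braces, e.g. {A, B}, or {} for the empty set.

{}

Variables eligible for adjustment (non-descendants of Cd, excluding Cd and Eh): {Cj, Dm, Fn, Fw, Ld, Np, Qa}.
Backdoor paths from Cd to Eh:
  (none)
With no backdoor paths the empty set already satisfies the criterion, and it is trivially minimal.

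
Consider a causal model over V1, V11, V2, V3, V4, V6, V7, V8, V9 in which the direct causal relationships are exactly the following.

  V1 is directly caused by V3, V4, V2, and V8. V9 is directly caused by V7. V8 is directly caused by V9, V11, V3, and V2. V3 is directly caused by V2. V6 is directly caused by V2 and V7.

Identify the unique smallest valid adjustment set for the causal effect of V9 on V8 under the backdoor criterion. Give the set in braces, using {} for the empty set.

{}

Variables eligible for adjustment (non-descendants of V9, excluding V9 and V8): {V11, V2, V3, V4, V6, V7}.
Backdoor paths from V9 to V8:
  P1: V9 <- V7 -> V6 <- V2 -> V3 -> V8
  P2: V9 <- V7 -> V6 <- V2 -> V3 -> V1 <- V8
  P3: V9 <- V7 -> V6 <- V2 -> V8
  P4: V9 <- V7 -> V6 <- V2 -> V1 <- V3 -> V8
  P5: V9 <- V7 -> V6 <- V2 -> V1 <- V8
Each backdoor path contains an unconditioned collider, so every path is already blocked with the empty conditioning set:
  P1: blocked at collider V6 (neither it nor any descendant is in the conditioning set).
  P2: blocked at collider V6 (neither it nor any descendant is in the conditioning set).
  P3: blocked at collider V6 (neither it nor any descendant is in the conditioning set).
  P4: blocked at collider V6 (neither it nor any descendant is in the conditioning set).
  P5: blocked at collider V6 (neither it nor any descendant is in the conditioning set).
The empty set is therefore the unique smallest valid set.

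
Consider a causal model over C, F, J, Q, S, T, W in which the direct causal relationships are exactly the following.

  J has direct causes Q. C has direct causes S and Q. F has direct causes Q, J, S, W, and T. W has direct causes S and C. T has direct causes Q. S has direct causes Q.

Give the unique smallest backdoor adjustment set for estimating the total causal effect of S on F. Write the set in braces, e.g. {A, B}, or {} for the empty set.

{Q}

Variables eligible for adjustment (non-descendants of S, excluding S and F): {J, Q, T}.
Backdoor paths from S to F:
  P1: S <- Q -> J -> F
  P2: S <- Q -> C -> W -> F
  P3: S <- Q -> T -> F
  P4: S <- Q -> F
The empty set is not sufficient: P1 (S <- Q -> J -> F) has no collider blocking it and no conditioned non-collider, so it is open.
Try {Q}:
  P1: blocked at fork node Q ∈ conditioning set.
  P2: blocked at fork node Q ∈ conditioning set.
  P3: blocked at fork node Q ∈ conditioning set.
  P4: blocked at fork node Q ∈ conditioning set.
{Q} contains no descendant of S and blocks every backdoor path.
No other singleton works — e.g. {J} leaves P2 open — so {Q} is the unique smallest valid adjustment set.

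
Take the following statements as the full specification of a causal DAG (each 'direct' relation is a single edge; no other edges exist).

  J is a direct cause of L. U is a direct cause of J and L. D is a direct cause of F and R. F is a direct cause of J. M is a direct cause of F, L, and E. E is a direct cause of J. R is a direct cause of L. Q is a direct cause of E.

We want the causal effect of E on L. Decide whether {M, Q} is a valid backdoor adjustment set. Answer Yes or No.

Backdoor paths from E to L (paths whose first edge points into E):
  P1: E <- M -> F <- D -> R -> L
  P2: E <- M -> F -> J <- U -> L
  P3: E <- M -> F -> J -> L
  P4: E <- M -> L
Condition 1 (no descendant of E in the set): holds — descendants of E are {J, L}; none are in {M, Q}.
Condition 2 (every backdoor path blocked by {M, Q}):
  P1: blocked at fork node M ∈ conditioning set.
  P2: blocked at fork node M ∈ conditioning set.
  P3: blocked at fork node M ∈ conditioning set.
  P4: blocked at fork node M ∈ conditioning set.
{M, Q} satisfies the backdoor criterion.

Yes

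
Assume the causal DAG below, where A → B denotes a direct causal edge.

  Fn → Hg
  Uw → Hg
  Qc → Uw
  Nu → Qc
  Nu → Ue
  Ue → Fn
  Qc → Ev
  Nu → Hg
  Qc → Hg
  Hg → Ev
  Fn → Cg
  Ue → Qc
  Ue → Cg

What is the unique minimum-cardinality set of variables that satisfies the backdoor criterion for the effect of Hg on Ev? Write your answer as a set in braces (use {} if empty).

Variables eligible for adjustment (non-descendants of Hg, excluding Hg and Ev): {Cg, Fn, Nu, Qc, Ue, Uw}.
Backdoor paths from Hg to Ev:
  P1: Hg <- Nu -> Ue -> Qc -> Ev
  P2: Hg <- Nu -> Qc -> Ev
  P3: Hg <- Qc -> Ev
  P4: Hg <- Fn <- Ue <- Nu -> Qc -> Ev
  P5: Hg <- Fn <- Ue -> Qc -> Ev
  P6: Hg <- Fn -> Cg <- Ue <- Nu -> Qc -> Ev
  P7: Hg <- Fn -> Cg <- Ue -> Qc -> Ev
  P8: Hg <- Uw <- Qc -> Ev
The empty set is not sufficient: P1 (Hg <- Nu -> Ue -> Qc -> Ev) has no collider blocking it and no conditioned non-collider, so it is open.
Try {Qc}:
  P1: blocked at chain node Qc ∈ conditioning set.
  P2: blocked at chain node Qc ∈ conditioning set.
  P3: blocked at fork node Qc ∈ conditioning set.
  P4: blocked at chain node Qc ∈ conditioning set.
  P5: blocked at chain node Qc ∈ conditioning set.
  P6: blocked at collider Cg (neither it nor any descendant is in the conditioning set).
  P7: blocked at collider Cg (neither it nor any descendant is in the conditioning set).
  P8: blocked at fork node Qc ∈ conditioning set.
{Qc} contains no descendant of Hg and blocks every backdoor path.
No other singleton works — e.g. {Nu} leaves P3 open — so {Qc} is the unique smallest valid adjustment set.

{Qc}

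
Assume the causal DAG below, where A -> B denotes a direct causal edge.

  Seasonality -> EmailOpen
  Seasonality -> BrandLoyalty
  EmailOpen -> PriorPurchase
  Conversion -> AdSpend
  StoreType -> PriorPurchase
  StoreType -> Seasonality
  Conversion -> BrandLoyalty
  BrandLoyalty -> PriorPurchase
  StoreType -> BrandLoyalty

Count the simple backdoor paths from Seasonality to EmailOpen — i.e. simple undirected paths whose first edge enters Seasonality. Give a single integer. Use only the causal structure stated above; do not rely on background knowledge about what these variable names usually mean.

A backdoor path from Seasonality to EmailOpen is any simple undirected path whose first edge points into Seasonality (i.e. leaves Seasonality via a parent).
Parents of Seasonality: {StoreType}.
Enumerating:
  P1: Seasonality <- StoreType -> BrandLoyalty -> PriorPurchase <- EmailOpen
  P2: Seasonality <- StoreType -> PriorPurchase <- EmailOpen
That exhausts the simple backdoor paths. Count: 2.

2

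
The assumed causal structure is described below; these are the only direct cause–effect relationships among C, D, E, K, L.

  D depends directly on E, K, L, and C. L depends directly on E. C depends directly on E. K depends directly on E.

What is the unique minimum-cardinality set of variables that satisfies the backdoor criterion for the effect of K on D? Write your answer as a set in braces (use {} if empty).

Variables eligible for adjustment (non-descendants of K, excluding K and D): {C, E, L}.
Backdoor paths from K to D:
  P1: K <- E -> C -> D
  P2: K <- E -> L -> D
  P3: K <- E -> D
The empty set is not sufficient: P1 (K <- E -> C -> D) has no collider blocking it and no conditioned non-collider, so it is open.
Try {E}:
  P1: blocked at fork node E ∈ conditioning set.
  P2: blocked at fork node E ∈ conditioning set.
  P3: blocked at fork node E ∈ conditioning set.
{E} contains no descendant of K and blocks every backdoor path.
No other singleton works — e.g. {C} leaves P2 open — so {E} is the unique smallest valid adjustment set.

{E}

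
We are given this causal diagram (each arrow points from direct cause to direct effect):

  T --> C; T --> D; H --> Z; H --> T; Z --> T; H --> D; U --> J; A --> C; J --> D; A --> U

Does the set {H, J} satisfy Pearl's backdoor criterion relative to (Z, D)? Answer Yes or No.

Backdoor paths from Z to D (paths whose first edge points into Z):
  P1: Z <- H -> T -> C <- A -> U -> J -> D
  P2: Z <- H -> T -> D
  P3: Z <- H -> D
Condition 1 (no descendant of Z in the set): holds — descendants of Z are {C, D, T}; none are in {H, J}.
Condition 2 (every backdoor path blocked by {H, J}):
  P1: blocked at fork node H ∈ conditioning set.
  P2: blocked at fork node H ∈ conditioning set.
  P3: blocked at fork node H ∈ conditioning set.
{H, J} satisfies the backdoor criterion.

Yes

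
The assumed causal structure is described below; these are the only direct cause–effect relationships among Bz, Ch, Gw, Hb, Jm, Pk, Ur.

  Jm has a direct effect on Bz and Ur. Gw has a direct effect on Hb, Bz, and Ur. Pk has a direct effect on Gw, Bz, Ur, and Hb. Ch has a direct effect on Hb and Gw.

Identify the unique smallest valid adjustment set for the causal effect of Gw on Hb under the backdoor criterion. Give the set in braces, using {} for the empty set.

Variables eligible for adjustment (non-descendants of Gw, excluding Gw and Hb): {Ch, Jm, Pk}.
Backdoor paths from Gw to Hb:
  P1: Gw <- Pk -> Hb
  P2: Gw <- Ch -> Hb
The empty set is not sufficient: P1 (Gw <- Pk -> Hb) has no collider blocking it and no conditioned non-collider, so it is open.
Try {Ch, Pk}:
  P1: blocked at fork node Pk ∈ conditioning set.
  P2: blocked at fork node Ch ∈ conditioning set.
{Ch, Pk} contains no descendant of Gw and blocks every backdoor path.
Every element of {Ch, Pk} is needed (dropping Ch leaves P2 open; dropping Pk leaves P1 open), so no proper subset is valid.
Among all size-2 subsets of the eligible variables, only {Ch, Pk} blocks every backdoor path, so it is the unique smallest valid adjustment set.

{Ch, Pk}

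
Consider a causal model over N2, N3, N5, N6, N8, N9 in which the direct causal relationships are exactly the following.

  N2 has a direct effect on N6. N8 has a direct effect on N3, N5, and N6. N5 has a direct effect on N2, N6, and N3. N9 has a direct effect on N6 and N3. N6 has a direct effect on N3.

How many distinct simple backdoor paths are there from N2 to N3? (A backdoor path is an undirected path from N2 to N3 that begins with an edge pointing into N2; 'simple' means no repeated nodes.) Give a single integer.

7

A backdoor path from N2 to N3 is any simple undirected path whose first edge points into N2 (i.e. leaves N2 via a parent).
Parents of N2: {N5}.
Enumerating:
  P1: N2 <- N5 <- N8 -> N6 <- N9 -> N3
  P2: N2 <- N5 <- N8 -> N6 -> N3
  P3: N2 <- N5 <- N8 -> N3
  P4: N2 <- N5 -> N6 <- N8 -> N3
  P5: N2 <- N5 -> N6 <- N9 -> N3
  P6: N2 <- N5 -> N6 -> N3
  P7: N2 <- N5 -> N3
That exhausts the simple backdoor paths. Count: 7.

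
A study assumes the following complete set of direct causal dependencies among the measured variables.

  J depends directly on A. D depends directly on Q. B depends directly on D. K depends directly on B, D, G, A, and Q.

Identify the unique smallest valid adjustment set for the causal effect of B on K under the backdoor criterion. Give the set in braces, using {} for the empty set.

Variables eligible for adjustment (non-descendants of B, excluding B and K): {A, D, G, J, Q}.
Backdoor paths from B to K:
  P1: B <- D <- Q -> K
  P2: B <- D -> K
The empty set is not sufficient: P1 (B <- D <- Q -> K) has no collider blocking it and no conditioned non-collider, so it is open.
Try {D}:
  P1: blocked at chain node D ∈ conditioning set.
  P2: blocked at fork node D ∈ conditioning set.
{D} contains no descendant of B and blocks every backdoor path.
No other singleton works — e.g. {G} leaves P1 open — so {D} is the unique smallest valid adjustment set.

{D}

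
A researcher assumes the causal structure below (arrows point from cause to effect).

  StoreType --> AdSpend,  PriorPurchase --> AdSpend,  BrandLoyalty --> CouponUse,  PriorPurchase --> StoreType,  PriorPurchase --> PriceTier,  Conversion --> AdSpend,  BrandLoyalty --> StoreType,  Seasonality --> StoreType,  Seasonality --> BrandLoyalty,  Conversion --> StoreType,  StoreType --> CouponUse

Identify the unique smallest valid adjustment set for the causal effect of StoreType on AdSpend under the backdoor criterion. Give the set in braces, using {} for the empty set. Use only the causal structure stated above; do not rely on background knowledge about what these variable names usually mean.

Variables eligible for adjustment (non-descendants of StoreType, excluding StoreType and AdSpend): {BrandLoyalty, Conversion, PriceTier, PriorPurchase, Seasonality}.
Backdoor paths from StoreType to AdSpend:
  P1: StoreType <- Conversion -> AdSpend
  P2: StoreType <- PriorPurchase -> AdSpend
The empty set is not sufficient: P1 (StoreType <- Conversion -> AdSpend) has no collider blocking it and no conditioned non-collider, so it is open.
Try {Conversion, PriorPurchase}:
  P1: blocked at fork node Conversion ∈ conditioning set.
  P2: blocked at fork node PriorPurchase ∈ conditioning set.
{Conversion, PriorPurchase} contains no descendant of StoreType and blocks every backdoor path.
Every element of {Conversion, PriorPurchase} is needed (dropping Conversion leaves P1 open; dropping PriorPurchase leaves P2 open), so no proper subset is valid.
Among all size-2 subsets of the eligible variables, only {Conversion, PriorPurchase} blocks every backdoor path, so it is the unique smallest valid adjustment set.

{Conversion, PriorPurchase}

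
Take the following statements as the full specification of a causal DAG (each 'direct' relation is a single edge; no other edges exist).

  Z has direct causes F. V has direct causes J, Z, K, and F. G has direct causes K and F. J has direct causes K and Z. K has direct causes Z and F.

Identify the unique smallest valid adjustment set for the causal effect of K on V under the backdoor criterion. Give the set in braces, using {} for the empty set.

{F, Z}

Variables eligible for adjustment (non-descendants of K, excluding K and V): {F, Z}.
Backdoor paths from K to V:
  P1: K <- F -> Z -> J -> V
  P2: K <- F -> Z -> V
  P3: K <- F -> V
  P4: K <- Z <- F -> V
  P5: K <- Z -> J -> V
  P6: K <- Z -> V
The empty set is not sufficient: P1 (K <- F -> Z -> J -> V) has no collider blocking it and no conditioned non-collider, so it is open.
Try {F, Z}:
  P1: blocked at fork node F ∈ conditioning set.
  P2: blocked at fork node F ∈ conditioning set.
  P3: blocked at fork node F ∈ conditioning set.
  P4: blocked at chain node Z ∈ conditioning set.
  P5: blocked at fork node Z ∈ conditioning set.
  P6: blocked at fork node Z ∈ conditioning set.
{F, Z} contains no descendant of K and blocks every backdoor path.
Every element of {F, Z} is needed (dropping F leaves P3 open; dropping Z leaves P5 open), so no proper subset is valid.
Among all size-2 subsets of the eligible variables, only {F, Z} blocks every backdoor path, so it is the unique smallest valid adjustment set.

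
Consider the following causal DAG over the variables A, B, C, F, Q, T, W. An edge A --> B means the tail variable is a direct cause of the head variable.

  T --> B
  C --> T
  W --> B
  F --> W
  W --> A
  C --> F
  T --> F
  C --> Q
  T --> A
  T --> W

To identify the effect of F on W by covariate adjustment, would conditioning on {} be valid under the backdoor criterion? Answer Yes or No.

Backdoor paths from F to W (paths whose first edge points into F):
  P1: F <- C -> T -> W
  P2: F <- C -> T -> A <- W
  P3: F <- C -> T -> B <- W
  P4: F <- T -> W
  P5: F <- T -> A <- W
  P6: F <- T -> B <- W
Condition 1 (no descendant of F in the set): holds — descendants of F are {A, B, W}; none are in {}.
Condition 2 (every backdoor path blocked by {}):
  P1: open — no interior node is in the conditioning set.
  P2: blocked at collider A (neither it nor any descendant is in the conditioning set).
  P3: blocked at collider B (neither it nor any descendant is in the conditioning set).
  P4: open — no interior node is in the conditioning set.
  P5: blocked at collider A (neither it nor any descendant is in the conditioning set).
  P6: blocked at collider B (neither it nor any descendant is in the conditioning set).
{} does not satisfy the backdoor criterion.

No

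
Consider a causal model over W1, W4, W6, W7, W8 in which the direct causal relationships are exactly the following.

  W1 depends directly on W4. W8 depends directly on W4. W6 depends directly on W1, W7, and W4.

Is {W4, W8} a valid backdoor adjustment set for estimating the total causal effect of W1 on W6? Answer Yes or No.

Backdoor paths from W1 to W6 (paths whose first edge points into W1):
  P1: W1 <- W4 -> W6
Condition 1 (no descendant of W1 in the set): holds — descendants of W1 are {W6}; none are in {W4, W8}.
Condition 2 (every backdoor path blocked by {W4, W8}):
  P1: blocked at fork node W4 ∈ conditioning set.
{W4, W8} satisfies the backdoor criterion.

Yes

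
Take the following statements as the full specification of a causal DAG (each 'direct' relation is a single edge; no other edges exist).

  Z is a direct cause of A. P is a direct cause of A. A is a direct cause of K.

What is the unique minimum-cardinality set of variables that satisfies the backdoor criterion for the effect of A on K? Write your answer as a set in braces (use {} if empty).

Variables eligible for adjustment (non-descendants of A, excluding A and K): {P, Z}.
Backdoor paths from A to K:
  (none)
With no backdoor paths the empty set already satisfies the criterion, and it is trivially minimal.

{}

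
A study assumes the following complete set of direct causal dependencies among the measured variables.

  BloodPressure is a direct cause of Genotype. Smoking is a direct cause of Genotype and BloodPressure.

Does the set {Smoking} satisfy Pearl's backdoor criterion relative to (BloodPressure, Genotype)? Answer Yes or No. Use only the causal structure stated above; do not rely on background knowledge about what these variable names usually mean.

Yes

Backdoor paths from BloodPressure to Genotype (paths whose first edge points into BloodPressure):
  P1: BloodPressure <- Smoking -> Genotype
Condition 1 (no descendant of BloodPressure in the set): holds — descendants of BloodPressure are {Genotype}; none are in {Smoking}.
Condition 2 (every backdoor path blocked by {Smoking}):
  P1: blocked at fork node Smoking ∈ conditioning set.
{Smoking} satisfies the backdoor criterion.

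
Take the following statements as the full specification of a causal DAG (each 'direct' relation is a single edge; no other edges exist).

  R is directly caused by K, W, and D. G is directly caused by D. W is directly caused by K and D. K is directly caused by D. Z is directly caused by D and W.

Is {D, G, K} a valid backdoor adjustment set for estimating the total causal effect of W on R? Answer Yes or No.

Backdoor paths from W to R (paths whose first edge points into W):
  P1: W <- D -> K -> R
  P2: W <- D -> R
  P3: W <- K <- D -> R
  P4: W <- K -> R
Condition 1 (no descendant of W in the set): holds — descendants of W are {R, Z}; none are in {D, G, K}.
Condition 2 (every backdoor path blocked by {D, G, K}):
  P1: blocked at fork node D ∈ conditioning set.
  P2: blocked at fork node D ∈ conditioning set.
  P3: blocked at chain node K ∈ conditioning set.
  P4: blocked at fork node K ∈ conditioning set.
{D, G, K} satisfies the backdoor criterion.

Yes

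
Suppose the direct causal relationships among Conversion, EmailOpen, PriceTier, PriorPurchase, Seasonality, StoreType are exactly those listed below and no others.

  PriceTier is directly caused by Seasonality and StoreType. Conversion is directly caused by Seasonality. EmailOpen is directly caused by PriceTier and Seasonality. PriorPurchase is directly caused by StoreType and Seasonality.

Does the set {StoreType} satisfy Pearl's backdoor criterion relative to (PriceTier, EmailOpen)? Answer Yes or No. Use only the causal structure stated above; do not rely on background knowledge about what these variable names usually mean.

Backdoor paths from PriceTier to EmailOpen (paths whose first edge points into PriceTier):
  P1: PriceTier <- StoreType -> PriorPurchase <- Seasonality -> EmailOpen
  P2: PriceTier <- Seasonality -> EmailOpen
Condition 1 (no descendant of PriceTier in the set): holds — descendants of PriceTier are {EmailOpen}; none are in {StoreType}.
Condition 2 (every backdoor path blocked by {StoreType}):
  P1: blocked at fork node StoreType ∈ conditioning set.
  P2: open — no interior node is in the conditioning set.
{StoreType} does not satisfy the backdoor criterion.

No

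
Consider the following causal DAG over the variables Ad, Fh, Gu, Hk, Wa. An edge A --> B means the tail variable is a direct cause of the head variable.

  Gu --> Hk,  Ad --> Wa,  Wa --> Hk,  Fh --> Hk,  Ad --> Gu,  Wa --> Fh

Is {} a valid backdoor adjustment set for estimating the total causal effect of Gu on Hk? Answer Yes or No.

Backdoor paths from Gu to Hk (paths whose first edge points into Gu):
  P1: Gu <- Ad -> Wa -> Fh -> Hk
  P2: Gu <- Ad -> Wa -> Hk
Condition 1 (no descendant of Gu in the set): holds — descendants of Gu are {Hk}; none are in {}.
Condition 2 (every backdoor path blocked by {}):
  P1: open — no interior node is in the conditioning set.
  P2: open — no interior node is in the conditioning set.
{} does not satisfy the backdoor criterion.

No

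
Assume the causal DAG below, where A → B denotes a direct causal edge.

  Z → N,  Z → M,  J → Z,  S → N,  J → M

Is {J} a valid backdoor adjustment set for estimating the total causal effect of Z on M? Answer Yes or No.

Yes

Backdoor paths from Z to M (paths whose first edge points into Z):
  P1: Z <- J -> M
Condition 1 (no descendant of Z in the set): holds — descendants of Z are {M, N}; none are in {J}.
Condition 2 (every backdoor path blocked by {J}):
  P1: blocked at fork node J ∈ conditioning set.
{J} satisfies the backdoor criterion.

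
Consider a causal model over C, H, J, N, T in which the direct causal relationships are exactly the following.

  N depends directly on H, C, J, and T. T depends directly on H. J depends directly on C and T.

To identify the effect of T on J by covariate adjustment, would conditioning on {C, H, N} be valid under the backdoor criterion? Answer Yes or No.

No

Backdoor paths from T to J (paths whose first edge points into T):
  P1: T <- H -> N <- C -> J
  P2: T <- H -> N <- J
Condition 1 (no descendant of T in the set): FAILS — N is a descendant of T.
Condition 2 (every backdoor path blocked by {C, H, N}):
  P1: blocked at fork node H ∈ conditioning set.
  P2: blocked at fork node H ∈ conditioning set.
{C, H, N} does not satisfy the backdoor criterion.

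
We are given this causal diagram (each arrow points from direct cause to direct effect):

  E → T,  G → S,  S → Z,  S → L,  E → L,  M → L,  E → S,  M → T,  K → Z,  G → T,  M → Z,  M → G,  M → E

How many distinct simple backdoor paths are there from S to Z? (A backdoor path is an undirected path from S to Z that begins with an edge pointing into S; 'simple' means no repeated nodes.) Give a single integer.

8

A backdoor path from S to Z is any simple undirected path whose first edge points into S (i.e. leaves S via a parent).
Parents of S: {E, G}.
Enumerating:
  P1: S <- G <- M -> Z
  P2: S <- G -> T <- M -> Z
  P3: S <- G -> T <- E <- M -> Z
  P4: S <- G -> T <- E -> L <- M -> Z
  P5: S <- E <- M -> Z
  P6: S <- E -> T <- M -> Z
  P7: S <- E -> T <- G <- M -> Z
  P8: S <- E -> L <- M -> Z
That exhausts the simple backdoor paths. Count: 8.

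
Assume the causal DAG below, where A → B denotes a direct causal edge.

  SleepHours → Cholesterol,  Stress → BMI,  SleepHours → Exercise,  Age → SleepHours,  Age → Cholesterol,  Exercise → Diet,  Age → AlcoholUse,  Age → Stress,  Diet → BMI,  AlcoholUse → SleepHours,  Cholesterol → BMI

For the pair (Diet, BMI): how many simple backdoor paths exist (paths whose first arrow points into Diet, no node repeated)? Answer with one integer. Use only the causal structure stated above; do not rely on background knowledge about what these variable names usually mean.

6

A backdoor path from Diet to BMI is any simple undirected path whose first edge points into Diet (i.e. leaves Diet via a parent).
Parents of Diet: {Exercise}.
Enumerating:
  P1: Diet <- Exercise <- SleepHours <- Age -> Cholesterol -> BMI
  P2: Diet <- Exercise <- SleepHours <- Age -> Stress -> BMI
  P3: Diet <- Exercise <- SleepHours <- AlcoholUse <- Age -> Cholesterol -> BMI
  P4: Diet <- Exercise <- SleepHours <- AlcoholUse <- Age -> Stress -> BMI
  P5: Diet <- Exercise <- SleepHours -> Cholesterol <- Age -> Stress -> BMI
  P6: Diet <- Exercise <- SleepHours -> Cholesterol -> BMI
That exhausts the simple backdoor paths. Count: 6.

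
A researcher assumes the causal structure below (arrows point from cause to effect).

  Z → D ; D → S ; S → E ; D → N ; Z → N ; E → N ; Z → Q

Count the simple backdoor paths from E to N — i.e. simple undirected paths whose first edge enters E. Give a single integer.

A backdoor path from E to N is any simple undirected path whose first edge points into E (i.e. leaves E via a parent).
Parents of E: {S}.
Enumerating:
  P1: E <- S <- D <- Z -> N
  P2: E <- S <- D -> N
That exhausts the simple backdoor paths. Count: 2.

2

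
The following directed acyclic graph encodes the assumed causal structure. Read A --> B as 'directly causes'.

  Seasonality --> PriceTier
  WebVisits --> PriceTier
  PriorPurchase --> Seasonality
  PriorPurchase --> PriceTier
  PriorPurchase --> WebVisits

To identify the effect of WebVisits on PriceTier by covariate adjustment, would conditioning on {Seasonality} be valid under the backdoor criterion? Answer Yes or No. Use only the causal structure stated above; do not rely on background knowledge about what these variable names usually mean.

No

Backdoor paths from WebVisits to PriceTier (paths whose first edge points into WebVisits):
  P1: WebVisits <- PriorPurchase -> Seasonality -> PriceTier
  P2: WebVisits <- PriorPurchase -> PriceTier
Condition 1 (no descendant of WebVisits in the set): holds — descendants of WebVisits are {PriceTier}; none are in {Seasonality}.
Condition 2 (every backdoor path blocked by {Seasonality}):
  P1: blocked at chain node Seasonality ∈ conditioning set.
  P2: open — no interior node is in the conditioning set.
{Seasonality} does not satisfy the backdoor criterion.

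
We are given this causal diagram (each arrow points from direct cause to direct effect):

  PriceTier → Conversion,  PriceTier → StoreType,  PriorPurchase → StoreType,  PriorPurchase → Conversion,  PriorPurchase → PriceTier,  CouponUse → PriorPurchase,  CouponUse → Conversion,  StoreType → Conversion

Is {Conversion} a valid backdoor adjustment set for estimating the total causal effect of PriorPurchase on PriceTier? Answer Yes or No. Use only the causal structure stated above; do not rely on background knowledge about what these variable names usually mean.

Backdoor paths from PriorPurchase to PriceTier (paths whose first edge points into PriorPurchase):
  P1: PriorPurchase <- CouponUse -> Conversion <- PriceTier
  P2: PriorPurchase <- CouponUse -> Conversion <- StoreType <- PriceTier
Condition 1 (no descendant of PriorPurchase in the set): FAILS — Conversion is a descendant of PriorPurchase.
Condition 2 (every backdoor path blocked by {Conversion}):
  P1: open — collider(s) Conversion are conditioned on (or have a conditioned descendant) and no non-collider on the path is in the set.
  P2: open — collider(s) Conversion are conditioned on (or have a conditioned descendant) and no non-collider on the path is in the set.
{Conversion} does not satisfy the backdoor criterion.

No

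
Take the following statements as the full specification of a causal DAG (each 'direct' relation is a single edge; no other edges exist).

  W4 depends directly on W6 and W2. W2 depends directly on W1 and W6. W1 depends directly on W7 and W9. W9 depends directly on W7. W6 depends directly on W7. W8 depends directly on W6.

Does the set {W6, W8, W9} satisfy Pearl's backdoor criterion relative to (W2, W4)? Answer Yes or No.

Yes

Backdoor paths from W2 to W4 (paths whose first edge points into W2):
  P1: W2 <- W6 -> W4
  P2: W2 <- W1 <- W7 -> W6 -> W4
  P3: W2 <- W1 <- W9 <- W7 -> W6 -> W4
Condition 1 (no descendant of W2 in the set): holds — descendants of W2 are {W4}; none are in {W6, W8, W9}.
Condition 2 (every backdoor path blocked by {W6, W8, W9}):
  P1: blocked at fork node W6 ∈ conditioning set.
  P2: blocked at chain node W6 ∈ conditioning set.
  P3: blocked at chain node W9 ∈ conditioning set.
{W6, W8, W9} satisfies the backdoor criterion.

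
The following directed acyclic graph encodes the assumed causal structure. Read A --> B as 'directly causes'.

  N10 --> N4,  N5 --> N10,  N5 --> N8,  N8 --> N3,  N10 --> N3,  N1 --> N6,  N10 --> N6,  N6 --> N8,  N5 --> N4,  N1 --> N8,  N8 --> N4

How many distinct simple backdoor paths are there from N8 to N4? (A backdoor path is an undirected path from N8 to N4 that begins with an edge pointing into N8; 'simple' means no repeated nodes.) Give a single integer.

A backdoor path from N8 to N4 is any simple undirected path whose first edge points into N8 (i.e. leaves N8 via a parent).
Parents of N8: {N1, N5, N6}.
Enumerating:
  P1: N8 <- N5 -> N10 -> N4
  P2: N8 <- N5 -> N4
  P3: N8 <- N1 -> N6 <- N10 <- N5 -> N4
  P4: N8 <- N1 -> N6 <- N10 -> N4
  P5: N8 <- N6 <- N10 <- N5 -> N4
  P6: N8 <- N6 <- N10 -> N4
That exhausts the simple backdoor paths. Count: 6.

6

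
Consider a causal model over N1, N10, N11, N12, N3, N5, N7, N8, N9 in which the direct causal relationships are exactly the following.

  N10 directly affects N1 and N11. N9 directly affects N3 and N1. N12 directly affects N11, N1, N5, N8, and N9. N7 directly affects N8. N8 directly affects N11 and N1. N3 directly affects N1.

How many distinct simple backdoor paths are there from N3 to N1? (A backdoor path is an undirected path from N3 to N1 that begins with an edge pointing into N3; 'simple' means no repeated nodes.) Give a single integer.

A backdoor path from N3 to N1 is any simple undirected path whose first edge points into N3 (i.e. leaves N3 via a parent).
Parents of N3: {N9}.
Enumerating:
  P1: N3 <- N9 <- N12 -> N8 -> N1
  P2: N3 <- N9 <- N12 -> N8 -> N11 <- N10 -> N1
  P3: N3 <- N9 <- N12 -> N1
  P4: N3 <- N9 <- N12 -> N11 <- N10 -> N1
  P5: N3 <- N9 <- N12 -> N11 <- N8 -> N1
  P6: N3 <- N9 -> N1
That exhausts the simple backdoor paths. Count: 6.

6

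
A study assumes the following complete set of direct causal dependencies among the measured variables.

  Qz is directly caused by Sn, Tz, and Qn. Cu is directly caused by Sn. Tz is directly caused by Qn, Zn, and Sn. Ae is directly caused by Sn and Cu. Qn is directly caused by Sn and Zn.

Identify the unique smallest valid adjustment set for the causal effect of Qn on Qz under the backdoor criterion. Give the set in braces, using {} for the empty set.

Variables eligible for adjustment (non-descendants of Qn, excluding Qn and Qz): {Ae, Cu, Sn, Zn}.
Backdoor paths from Qn to Qz:
  P1: Qn <- Zn -> Tz <- Sn -> Qz
  P2: Qn <- Zn -> Tz -> Qz
  P3: Qn <- Sn -> Tz -> Qz
  P4: Qn <- Sn -> Qz
The empty set is not sufficient: P2 (Qn <- Zn -> Tz -> Qz) has no collider blocking it and no conditioned non-collider, so it is open.
Try {Sn, Zn}:
  P1: blocked at fork node Zn ∈ conditioning set.
  P2: blocked at fork node Zn ∈ conditioning set.
  P3: blocked at fork node Sn ∈ conditioning set.
  P4: blocked at fork node Sn ∈ conditioning set.
{Sn, Zn} contains no descendant of Qn and blocks every backdoor path.
Every element of {Sn, Zn} is needed (dropping Sn leaves P3 open; dropping Zn leaves P2 open), so no proper subset is valid.
Among all size-2 subsets of the eligible variables, only {Sn, Zn} blocks every backdoor path, so it is the unique smallest valid adjustment set.

{Sn, Zn}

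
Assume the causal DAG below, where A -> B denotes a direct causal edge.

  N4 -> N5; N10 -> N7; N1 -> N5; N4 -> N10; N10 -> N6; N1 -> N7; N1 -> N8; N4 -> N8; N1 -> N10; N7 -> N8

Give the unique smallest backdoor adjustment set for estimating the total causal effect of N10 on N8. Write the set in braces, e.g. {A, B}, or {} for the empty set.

Variables eligible for adjustment (non-descendants of N10, excluding N10 and N8): {N1, N4, N5}.
Backdoor paths from N10 to N8:
  P1: N10 <- N4 -> N5 <- N1 -> N7 -> N8
  P2: N10 <- N4 -> N5 <- N1 -> N8
  P3: N10 <- N4 -> N8
  P4: N10 <- N1 -> N5 <- N4 -> N8
  P5: N10 <- N1 -> N7 -> N8
  P6: N10 <- N1 -> N8
The empty set is not sufficient: P3 (N10 <- N4 -> N8) has no collider blocking it and no conditioned non-collider, so it is open.
Try {N1, N4}:
  P1: blocked at fork node N4 ∈ conditioning set.
  P2: blocked at fork node N4 ∈ conditioning set.
  P3: blocked at fork node N4 ∈ conditioning set.
  P4: blocked at fork node N1 ∈ conditioning set.
  P5: blocked at fork node N1 ∈ conditioning set.
  P6: blocked at fork node N1 ∈ conditioning set.
{N1, N4} contains no descendant of N10 and blocks every backdoor path.
Every element of {N1, N4} is needed (dropping N1 leaves P5 open; dropping N4 leaves P3 open), so no proper subset is valid.
Among all size-2 subsets of the eligible variables, only {N1, N4} blocks every backdoor path, so it is the unique smallest valid adjustment set.

{N1, N4}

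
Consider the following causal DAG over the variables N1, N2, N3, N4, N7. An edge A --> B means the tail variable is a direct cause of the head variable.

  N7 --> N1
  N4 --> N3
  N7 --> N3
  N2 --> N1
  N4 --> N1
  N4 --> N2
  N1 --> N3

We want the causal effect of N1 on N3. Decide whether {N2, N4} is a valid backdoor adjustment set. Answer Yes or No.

No

Backdoor paths from N1 to N3 (paths whose first edge points into N1):
  P1: N1 <- N4 -> N3
  P2: N1 <- N2 <- N4 -> N3
  P3: N1 <- N7 -> N3
Condition 1 (no descendant of N1 in the set): holds — descendants of N1 are {N3}; none are in {N2, N4}.
Condition 2 (every backdoor path blocked by {N2, N4}):
  P1: blocked at fork node N4 ∈ conditioning set.
  P2: blocked at chain node N2 ∈ conditioning set.
  P3: open — no interior node is in the conditioning set.
{N2, N4} does not satisfy the backdoor criterion.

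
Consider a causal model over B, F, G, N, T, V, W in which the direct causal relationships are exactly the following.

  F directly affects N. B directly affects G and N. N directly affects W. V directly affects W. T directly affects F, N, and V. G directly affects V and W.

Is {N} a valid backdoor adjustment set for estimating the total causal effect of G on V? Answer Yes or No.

No

Backdoor paths from G to V (paths whose first edge points into G):
  P1: G <- B -> N <- T -> V
  P2: G <- B -> N <- F <- T -> V
  P3: G <- B -> N -> W <- V
Condition 1 (no descendant of G in the set): holds — descendants of G are {V, W}; none are in {N}.
Condition 2 (every backdoor path blocked by {N}):
  P1: open — collider(s) N are conditioned on (or have a conditioned descendant) and no non-collider on the path is in the set.
  P2: open — collider(s) N are conditioned on (or have a conditioned descendant) and no non-collider on the path is in the set.
  P3: blocked at chain node N ∈ conditioning set.
{N} does not satisfy the backdoor criterion.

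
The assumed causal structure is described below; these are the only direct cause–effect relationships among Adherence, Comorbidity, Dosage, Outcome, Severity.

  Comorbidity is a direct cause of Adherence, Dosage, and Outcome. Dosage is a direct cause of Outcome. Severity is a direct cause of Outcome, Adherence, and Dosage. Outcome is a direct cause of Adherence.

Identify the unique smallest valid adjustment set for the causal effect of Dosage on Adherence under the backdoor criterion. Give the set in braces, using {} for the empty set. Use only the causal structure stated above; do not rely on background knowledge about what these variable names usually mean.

Variables eligible for adjustment (non-descendants of Dosage, excluding Dosage and Adherence): {Comorbidity, Severity}.
Backdoor paths from Dosage to Adherence:
  P1: Dosage <- Comorbidity -> Outcome <- Severity -> Adherence
  P2: Dosage <- Comorbidity -> Outcome -> Adherence
  P3: Dosage <- Comorbidity -> Adherence
  P4: Dosage <- Severity -> Outcome <- Comorbidity -> Adherence
  P5: Dosage <- Severity -> Outcome -> Adherence
  P6: Dosage <- Severity -> Adherence
The empty set is not sufficient: P2 (Dosage <- Comorbidity -> Outcome -> Adherence) has no collider blocking it and no conditioned non-collider, so it is open.
Try {Comorbidity, Severity}:
  P1: blocked at fork node Comorbidity ∈ conditioning set.
  P2: blocked at fork node Comorbidity ∈ conditioning set.
  P3: blocked at fork node Comorbidity ∈ conditioning set.
  P4: blocked at fork node Severity ∈ conditioning set.
  P5: blocked at fork node Severity ∈ conditioning set.
  P6: blocked at fork node Severity ∈ conditioning set.
{Comorbidity, Severity} contains no descendant of Dosage and blocks every backdoor path.
Every element of {Comorbidity, Severity} is needed (dropping Comorbidity leaves P2 open; dropping Severity leaves P5 open), so no proper subset is valid.
Among all size-2 subsets of the eligible variables, only {Comorbidity, Severity} blocks every backdoor path, so it is the unique smallest valid adjustment set.

{Comorbidity, Severity}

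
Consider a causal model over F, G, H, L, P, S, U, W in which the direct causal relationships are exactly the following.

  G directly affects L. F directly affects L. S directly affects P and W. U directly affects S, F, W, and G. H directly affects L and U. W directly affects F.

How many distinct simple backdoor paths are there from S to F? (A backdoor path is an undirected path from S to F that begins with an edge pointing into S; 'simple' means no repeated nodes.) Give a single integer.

A backdoor path from S to F is any simple undirected path whose first edge points into S (i.e. leaves S via a parent).
Parents of S: {U}.
Enumerating:
  P1: S <- U <- H -> L <- F
  P2: S <- U -> W -> F
  P3: S <- U -> G -> L <- F
  P4: S <- U -> F
That exhausts the simple backdoor paths. Count: 4.

4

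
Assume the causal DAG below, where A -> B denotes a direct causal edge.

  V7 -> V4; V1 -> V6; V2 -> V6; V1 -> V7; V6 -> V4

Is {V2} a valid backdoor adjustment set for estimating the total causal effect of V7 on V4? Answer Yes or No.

No

Backdoor paths from V7 to V4 (paths whose first edge points into V7):
  P1: V7 <- V1 -> V6 -> V4
Condition 1 (no descendant of V7 in the set): holds — descendants of V7 are {V4}; none are in {V2}.
Condition 2 (every backdoor path blocked by {V2}):
  P1: open — no interior node is in the conditioning set.
{V2} does not satisfy the backdoor criterion.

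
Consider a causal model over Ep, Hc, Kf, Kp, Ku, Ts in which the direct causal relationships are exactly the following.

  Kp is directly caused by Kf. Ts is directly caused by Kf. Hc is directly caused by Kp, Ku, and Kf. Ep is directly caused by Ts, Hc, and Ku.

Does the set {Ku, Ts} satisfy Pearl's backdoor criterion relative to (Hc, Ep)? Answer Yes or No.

Backdoor paths from Hc to Ep (paths whose first edge points into Hc):
  P1: Hc <- Kf -> Ts -> Ep
  P2: Hc <- Ku -> Ep
  P3: Hc <- Kp <- Kf -> Ts -> Ep
Condition 1 (no descendant of Hc in the set): holds — descendants of Hc are {Ep}; none are in {Ku, Ts}.
Condition 2 (every backdoor path blocked by {Ku, Ts}):
  P1: blocked at chain node Ts ∈ conditioning set.
  P2: blocked at fork node Ku ∈ conditioning set.
  P3: blocked at chain node Ts ∈ conditioning set.
{Ku, Ts} satisfies the backdoor criterion.

Yes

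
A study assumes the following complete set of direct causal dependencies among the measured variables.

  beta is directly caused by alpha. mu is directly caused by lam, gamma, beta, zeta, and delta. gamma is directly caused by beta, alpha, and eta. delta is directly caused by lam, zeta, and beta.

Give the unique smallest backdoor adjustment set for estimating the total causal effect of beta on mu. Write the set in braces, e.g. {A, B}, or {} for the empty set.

Variables eligible for adjustment (non-descendants of beta, excluding beta and mu): {alpha, eta, lam, zeta}.
Backdoor paths from beta to mu:
  P1: beta <- alpha -> gamma -> mu
The empty set is not sufficient: P1 (beta <- alpha -> gamma -> mu) has no collider blocking it and no conditioned non-collider, so it is open.
Try {alpha}:
  P1: blocked at fork node alpha ∈ conditioning set.
{alpha} contains no descendant of beta and blocks every backdoor path.
No other singleton works — e.g. {eta} leaves P1 open — so {alpha} is the unique smallest valid adjustment set.

{alpha}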